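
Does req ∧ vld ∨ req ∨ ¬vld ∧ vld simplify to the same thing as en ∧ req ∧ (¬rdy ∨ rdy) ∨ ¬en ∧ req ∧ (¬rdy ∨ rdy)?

E1: req ∧ vld ∨ req ∨ ¬vld ∧ vld
    = req ∨ ¬vld ∧ vld
    = req
E2: en ∧ req ∧ (¬rdy ∨ rdy) ∨ ¬en ∧ req ∧ (¬rdy ∨ rdy)
    = req ∧ (¬rdy ∨ rdy)
    = req
Both reduce to req, so they are equivalent.

Yes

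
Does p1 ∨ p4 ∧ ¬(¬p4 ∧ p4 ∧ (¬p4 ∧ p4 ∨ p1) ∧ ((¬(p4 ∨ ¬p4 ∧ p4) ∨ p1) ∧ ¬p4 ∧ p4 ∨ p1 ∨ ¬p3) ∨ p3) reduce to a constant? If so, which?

p1 ∨ p4 ∧ ¬(¬p4 ∧ p4 ∧ (¬p4 ∧ p4 ∨ p1) ∧ ((¬(p4 ∨ ¬p4 ∧ p4) ∨ p1) ∧ ¬p4 ∧ p4 ∨ p1 ∨ ¬p3) ∨ p3)
= p1 ∨ p4 ∧ ¬(¬p4 ∧ p4 ∧ (¬p4 ∧ p4 ∨ p1) ∧ ((¬p4 ∨ p1) ∧ ¬p4 ∧ p4 ∨ p1 ∨ ¬p3) ∨ p3)   [complement / identity]
= p1 ∨ p4 ∧ ¬(¬p4 ∧ p4 ∧ (¬p4 ∧ p4 ∨ p1) ∧ (¬p4 ∧ p4 ∨ p1 ∨ ¬p3) ∨ p3)   [absorption]
= p1 ∨ p4 ∧ ¬(¬p4 ∧ p4 ∧ (¬p4 ∧ p4 ∨ p1) ∨ p3)   [absorption]
= p1 ∨ p4 ∧ ¬(¬p4 ∧ p4 ∨ p3)   [absorption]
= p1 ∨ p4 ∧ ¬p3   [complement / identity]
This depends on p1, p3, p4, so it is not a constant.

no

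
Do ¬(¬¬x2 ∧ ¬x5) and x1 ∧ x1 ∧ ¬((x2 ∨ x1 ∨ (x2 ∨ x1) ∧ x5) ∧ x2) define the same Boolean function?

E1: ¬(¬¬x2 ∧ ¬x5)
    = ¬x2 ∨ x5   (De Morgan)
E2: x1 ∧ x1 ∧ ¬((x2 ∨ x1 ∨ (x2 ∨ x1) ∧ x5) ∧ x2)
    = x1 ∧ x1 ∧ ¬((x2 ∨ x1) ∧ x2)   (absorption)
    = x1 ∧ x1 ∧ ¬x2   (absorption)
    = x1 ∧ ¬x2   (idempotence)
These differ: at x1=0, x2=1, x5=1, E1 = 1 but E2 = 0.

No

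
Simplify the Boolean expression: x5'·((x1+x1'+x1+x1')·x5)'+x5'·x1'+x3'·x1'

x5'+x3'·x1'

x5'·((x1+x1'+x1+x1')·x5)'+x5'·x1'+x3'·x1'
= x5'·((x1+x1')·x5)'+x5'·x1'+x3'·x1'   (idempotence)
= x5'·x5'+x5'·x1'+x3'·x1'   (complement / identity)
= x5'·(x5'+x1')+x3'·x1'   (distribution)
= x5'+x3'·x1'   (absorption)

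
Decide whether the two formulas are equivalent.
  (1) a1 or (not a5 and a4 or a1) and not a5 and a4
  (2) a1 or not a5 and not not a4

E1: a1 or (not a5 and a4 or a1) and not a5 and a4
    = a1 or not a5 and a4
E2: a1 or not a5 and not not a4
    = a1 or not a5 and a4
Both reduce to a1 or not a5 and a4, so they are equivalent.

Yes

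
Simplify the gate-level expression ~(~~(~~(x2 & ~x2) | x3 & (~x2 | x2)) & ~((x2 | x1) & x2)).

~(~~(~~(x2 & ~x2) | x3 & (~x2 | x2)) & ~((x2 | x1) & x2))
= ~(~~(x2 & ~x2 | x3 & (~x2 | x2)) & ~((x2 | x1) & x2))
= ~(~~(x2 & ~x2 | x3 & (~x2 | x2)) & ~x2)
= ~(~~(x3 & (~x2 | x2)) & ~x2)
= ~(~~x3 & ~x2)
= ~x3 | x2

~x3 | x2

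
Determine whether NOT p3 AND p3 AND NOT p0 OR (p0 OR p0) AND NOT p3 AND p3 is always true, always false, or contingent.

always false

NOT p3 AND p3 AND NOT p0 OR (p0 OR p0) AND NOT p3 AND p3
= NOT p3 AND p3 AND NOT p0 OR p0 AND NOT p3 AND p3   — idempotence
= NOT p3 AND p3   — distribution
= FALSE   — complement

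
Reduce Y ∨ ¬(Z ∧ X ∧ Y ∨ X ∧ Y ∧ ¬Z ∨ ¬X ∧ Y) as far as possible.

True

Y ∨ ¬(Z ∧ X ∧ Y ∨ X ∧ Y ∧ ¬Z ∨ ¬X ∧ Y)
= Y ∨ ¬(X ∧ Y ∨ ¬X ∧ Y)   (distribution)
= Y ∨ ¬Y   (distribution)
= True   (complement)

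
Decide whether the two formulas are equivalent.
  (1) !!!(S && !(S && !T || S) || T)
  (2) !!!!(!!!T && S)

E1: !!!(S && !(S && !T || S) || T)
    = !!!(S && !S || T)   (absorption)
    = !!!T   (complement / identity)
    = !T   (double negation)
E2: !!!!(!!!T && S)
    = !!!!(!T && S)   (double negation)
    = !!(!T && S)   (double negation)
    = !T && S   (double negation)
These differ: at S=0, T=0, E1 = 1 but E2 = 0.

No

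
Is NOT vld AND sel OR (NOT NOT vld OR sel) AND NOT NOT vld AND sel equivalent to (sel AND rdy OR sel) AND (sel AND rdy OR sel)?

Yes

E1: NOT vld AND sel OR (NOT NOT vld OR sel) AND NOT NOT vld AND sel
    = NOT vld AND sel OR NOT NOT vld AND sel   [absorption]
    = NOT vld AND sel OR vld AND sel   [double negation]
    = sel   [distribution]
E2: (sel AND rdy OR sel) AND (sel AND rdy OR sel)
    = sel AND rdy OR sel   [idempotence]
    = sel   [absorption]
Both reduce to sel, so they are equivalent.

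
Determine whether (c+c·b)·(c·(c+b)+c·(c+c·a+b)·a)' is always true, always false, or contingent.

always false

(c+c·b)·(c·(c+b)+c·(c+c·a+b)·a)'
= (c+c·b)·(c·(c+b)+c·(c+b)·a)'
= c·(c·(c+b)+c·(c+b)·a)'
= c·(c·(c+b))'
= c·c'
= 0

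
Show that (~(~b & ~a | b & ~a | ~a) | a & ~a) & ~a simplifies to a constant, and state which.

(~(~b & ~a | b & ~a | ~a) | a & ~a) & ~a
= (~(~a | ~a) | a & ~a) & ~a   — distribution
= (a & a | a & ~a) & ~a   — De Morgan
= a & ~a   — distribution
= 0   — complement

0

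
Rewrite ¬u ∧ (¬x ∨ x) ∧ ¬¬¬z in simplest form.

¬u ∧ ¬z

¬u ∧ (¬x ∨ x) ∧ ¬¬¬z
= ¬u ∧ ¬¬¬z   (complement / identity)
= ¬u ∧ ¬z   (double negation)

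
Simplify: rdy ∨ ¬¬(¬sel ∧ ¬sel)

rdy ∨ ¬¬(¬sel ∧ ¬sel)
= rdy ∨ ¬(sel ∨ sel)   (De Morgan)
= rdy ∨ ¬sel   (idempotence)

rdy ∨ ¬sel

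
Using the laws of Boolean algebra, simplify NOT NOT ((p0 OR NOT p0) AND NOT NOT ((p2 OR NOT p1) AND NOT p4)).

(p2 OR NOT p1) AND NOT p4

NOT NOT ((p0 OR NOT p0) AND NOT NOT ((p2 OR NOT p1) AND NOT p4))
= NOT NOT NOT NOT ((p2 OR NOT p1) AND NOT p4)
= NOT NOT ((p2 OR NOT p1) AND NOT p4)
= (p2 OR NOT p1) AND NOT p4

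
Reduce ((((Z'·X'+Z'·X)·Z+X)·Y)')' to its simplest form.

X·Y

((((Z'·X'+Z'·X)·Z+X)·Y)')'
= (((Z'·Z+X)·Y)')'   — distribution
= ((X·Y)')'   — complement / identity
= X·Y   — double negation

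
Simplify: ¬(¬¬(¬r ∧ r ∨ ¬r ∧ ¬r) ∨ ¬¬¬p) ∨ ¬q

¬(¬¬(¬r ∧ r ∨ ¬r ∧ ¬r) ∨ ¬¬¬p) ∨ ¬q
= ¬(¬¬(¬r ∧ r ∨ ¬r ∧ ¬r) ∨ ¬p) ∨ ¬q   (double negation)
= ¬(¬¬¬r ∨ ¬p) ∨ ¬q   (distribution)
= ¬¬r ∧ p ∨ ¬q   (De Morgan)
= r ∧ p ∨ ¬q   (double negation)

r ∧ p ∨ ¬q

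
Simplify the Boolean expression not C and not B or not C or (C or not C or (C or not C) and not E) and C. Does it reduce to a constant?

True

not C and not B or not C or (C or not C or (C or not C) and not E) and C
= not C and not B or not C or (C or not C) and C   [absorption]
= not C or (C or not C) and C   [absorption]
= not C or C   [complement / identity]
= True   [complement]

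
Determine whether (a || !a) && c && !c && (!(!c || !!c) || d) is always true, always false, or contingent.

(a || !a) && c && !c && (!(!c || !!c) || d)
= (a || !a) && c && !c && (c && !c || d)   [De Morgan]
= c && !c && (c && !c || d)   [complement / identity]
= c && !c   [absorption]
= false   [complement]

always false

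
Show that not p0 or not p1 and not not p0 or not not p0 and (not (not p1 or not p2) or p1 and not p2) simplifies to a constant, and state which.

not p0 or not p1 and not not p0 or not not p0 and (not (not p1 or not p2) or p1 and not p2)
= not p0 or not p1 and not not p0 or not not p0 and (p1 and p2 or p1 and not p2)   — De Morgan
= not p0 or not p1 and not not p0 or not not p0 and p1   — distribution
= not p0 or not not p0   — distribution
= not p0 or p0   — double negation
= True   — complement

True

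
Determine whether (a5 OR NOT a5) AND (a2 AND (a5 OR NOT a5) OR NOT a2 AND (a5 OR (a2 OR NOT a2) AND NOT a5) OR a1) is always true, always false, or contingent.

always true

(a5 OR NOT a5) AND (a2 AND (a5 OR NOT a5) OR NOT a2 AND (a5 OR (a2 OR NOT a2) AND NOT a5) OR a1)
= (a5 OR NOT a5) AND (a2 AND (a5 OR NOT a5) OR NOT a2 AND (a5 OR NOT a5) OR a1)   (complement / identity)
= (a5 OR NOT a5) AND (a5 OR NOT a5 OR a1)   (distribution)
= a5 OR NOT a5   (absorption)
= TRUE   (complement)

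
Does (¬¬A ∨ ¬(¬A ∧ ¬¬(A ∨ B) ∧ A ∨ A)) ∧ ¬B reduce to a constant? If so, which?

no

(¬¬A ∨ ¬(¬A ∧ ¬¬(A ∨ B) ∧ A ∨ A)) ∧ ¬B
= (¬¬A ∨ ¬(¬A ∧ (A ∨ B) ∧ A ∨ A)) ∧ ¬B
= (¬¬A ∨ ¬(¬A ∧ A ∨ A)) ∧ ¬B
= (A ∨ ¬(¬A ∧ A ∨ A)) ∧ ¬B
= (A ∨ ¬A) ∧ ¬B
= ¬B
This depends on B, so it is not a constant.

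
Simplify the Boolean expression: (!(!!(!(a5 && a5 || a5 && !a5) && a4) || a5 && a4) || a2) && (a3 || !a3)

(!(!!(!(a5 && a5 || a5 && !a5) && a4) || a5 && a4) || a2) && (a3 || !a3)
= (!(!(a5 && a5 || a5 && !a5) && a4 || a5 && a4) || a2) && (a3 || !a3)
= !(!(a5 && a5 || a5 && !a5) && a4 || a5 && a4) || a2
= !(!a5 && a4 || a5 && a4) || a2
= !a4 || a2

!a4 || a2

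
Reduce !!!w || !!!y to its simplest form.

!w || !y

!!!w || !!!y
= !!!w || !y   [double negation]
= !w || !y   [double negation]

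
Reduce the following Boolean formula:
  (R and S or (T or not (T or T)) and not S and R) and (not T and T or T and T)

(R and S or (T or not (T or T)) and not S and R) and (not T and T or T and T)
= (R and S or (T or not T) and not S and R) and (not T and T or T and T)   (idempotence)
= (R and S or not S and R) and (not T and T or T and T)   (complement / identity)
= R and (not T and T or T and T)   (distribution)
= R and T   (distribution)

R and T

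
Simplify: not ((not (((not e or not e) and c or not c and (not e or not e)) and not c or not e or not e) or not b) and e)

not ((not (((not e or not e) and c or not c and (not e or not e)) and not c or not e or not e) or not b) and e)
= not ((not ((not e or not e) and not c or not e or not e) or not b) and e)   — distribution
= not ((not (not e or not e) or not b) and e)   — absorption
= not ((e and e or not b) and e)   — De Morgan
= not ((e or not b) and e)   — idempotence
= not e   — absorption

not e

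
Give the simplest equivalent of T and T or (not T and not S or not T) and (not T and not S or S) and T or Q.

T or Q

T and T or (not T and not S or not T) and (not T and not S or S) and T or Q
= T and T or (not T and not S or not T and S) and T or Q
= T and T or not T and T or Q
= T or Q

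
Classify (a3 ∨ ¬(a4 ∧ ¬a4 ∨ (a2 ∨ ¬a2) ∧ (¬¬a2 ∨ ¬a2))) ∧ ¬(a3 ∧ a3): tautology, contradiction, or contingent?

(a3 ∨ ¬(a4 ∧ ¬a4 ∨ (a2 ∨ ¬a2) ∧ (¬¬a2 ∨ ¬a2))) ∧ ¬(a3 ∧ a3)
= (a3 ∨ ¬(a4 ∧ ¬a4 ∨ ¬¬a2 ∨ ¬a2)) ∧ ¬(a3 ∧ a3)   [complement / identity]
= (a3 ∨ ¬(a4 ∧ ¬a4 ∨ ¬¬a2 ∨ ¬a2)) ∧ ¬a3   [idempotence]
= (a3 ∨ ¬(¬¬a2 ∨ ¬a2)) ∧ ¬a3   [complement / identity]
= (a3 ∨ ¬a2 ∧ a2) ∧ ¬a3   [De Morgan]
= a3 ∧ ¬a3   [complement / identity]
= False   [complement]

contradiction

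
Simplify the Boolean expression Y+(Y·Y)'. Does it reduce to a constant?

1

Y+(Y·Y)'
= Y+Y'   [idempotence]
= 1   [complement]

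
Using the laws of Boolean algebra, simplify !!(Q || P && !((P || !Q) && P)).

Q

!!(Q || P && !((P || !Q) && P))
= !!(Q || P && !P)
= !!Q
= Q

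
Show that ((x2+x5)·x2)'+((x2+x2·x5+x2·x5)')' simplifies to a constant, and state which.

((x2+x5)·x2)'+((x2+x2·x5+x2·x5)')'
= ((x2+x5)·x2)'+((x2+x2·x5)')'   — idempotence
= ((x2+x5)·x2)'+x2+x2·x5   — double negation
= x2'+x2+x2·x5   — absorption
= x2'+x2   — absorption
= 1   — complement

1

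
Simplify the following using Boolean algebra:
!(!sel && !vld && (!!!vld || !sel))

!(!sel && !vld && (!!!vld || !sel))
= !(!sel && !vld && (!vld || !sel))   (double negation)
= !(!sel && !vld)   (absorption)
= sel || vld   (De Morgan)

sel || vld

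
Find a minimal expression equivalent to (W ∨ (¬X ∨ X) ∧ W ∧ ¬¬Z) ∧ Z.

W ∧ Z

(W ∨ (¬X ∨ X) ∧ W ∧ ¬¬Z) ∧ Z
= (W ∨ (¬X ∨ X) ∧ W ∧ Z) ∧ Z
= (W ∨ W ∧ Z) ∧ Z
= W ∧ Z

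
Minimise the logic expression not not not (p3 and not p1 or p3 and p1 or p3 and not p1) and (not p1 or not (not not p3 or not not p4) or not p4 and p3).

not p3 and (not p1 or not p4)

not not not (p3 and not p1 or p3 and p1 or p3 and not p1) and (not p1 or not (not not p3 or not not p4) or not p4 and p3)
= not not not (p3 and not p1 or p3) and (not p1 or not (not not p3 or not not p4) or not p4 and p3)   (distribution)
= not not not p3 and (not p1 or not (not not p3 or not not p4) or not p4 and p3)   (absorption)
= not not not p3 and (not p1 or not p3 and not p4 or not p4 and p3)   (De Morgan)
= not not not p3 and (not p1 or not p4)   (distribution)
= not p3 and (not p1 or not p4)   (double negation)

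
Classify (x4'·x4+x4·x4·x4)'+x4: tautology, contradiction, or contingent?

tautology

(x4'·x4+x4·x4·x4)'+x4
= (x4'·x4+x4·x4)'+x4   — idempotence
= x4'+x4   — distribution
= 1   — complement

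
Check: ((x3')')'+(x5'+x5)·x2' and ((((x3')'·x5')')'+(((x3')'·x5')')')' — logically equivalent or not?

No

E1: ((x3')')'+(x5'+x5)·x2'
    = ((x3')')'+x2'   (complement / identity)
    = x3'+x2'   (double negation)
E2: ((((x3')'·x5')')'+(((x3')'·x5')')')'
    = ((x3')'·x5')'·((x3')'·x5')'   (De Morgan)
    = ((x3')'·x5')'   (idempotence)
    = x3'+x5   (De Morgan)
These differ: at x2=0, x3=1, x5=0, E1 = 1 but E2 = 0.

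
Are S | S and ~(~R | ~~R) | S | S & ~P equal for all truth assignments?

E1: S | S
    = S   [idempotence]
E2: ~(~R | ~~R) | S | S & ~P
    = R & ~R | S | S & ~P   [De Morgan]
    = R & ~R | S   [absorption]
    = S   [complement / identity]
Both reduce to S, so they are equivalent.

Yes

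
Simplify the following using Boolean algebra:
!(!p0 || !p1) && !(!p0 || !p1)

!(!p0 || !p1) && !(!p0 || !p1)
= !(!p0 || !p1)   (idempotence)
= p0 && p1   (De Morgan)

p0 && p1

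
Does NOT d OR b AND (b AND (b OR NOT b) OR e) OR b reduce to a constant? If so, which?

no

NOT d OR b AND (b AND (b OR NOT b) OR e) OR b
= NOT d OR b AND (b OR e) OR b   — complement / identity
= NOT d OR b OR b   — absorption
= NOT d OR b   — idempotence
This depends on b, d, so it is not a constant.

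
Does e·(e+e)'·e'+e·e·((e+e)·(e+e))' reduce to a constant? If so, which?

e·(e+e)'·e'+e·e·((e+e)·(e+e))'
= e·(e+e)'·e'+e·e·(e+e)'   [idempotence]
= e·(e+e)'   [distribution]
= e·e'   [idempotence]
= 0   [complement]

yes, False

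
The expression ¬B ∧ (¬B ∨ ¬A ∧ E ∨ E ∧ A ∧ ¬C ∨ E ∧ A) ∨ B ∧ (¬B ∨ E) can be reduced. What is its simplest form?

¬B ∧ (¬B ∨ ¬A ∧ E ∨ E ∧ A ∧ ¬C ∨ E ∧ A) ∨ B ∧ (¬B ∨ E)
= ¬B ∧ (¬B ∨ ¬A ∧ E ∨ E ∧ A) ∨ B ∧ (¬B ∨ E)
= ¬B ∧ (¬B ∨ E) ∨ B ∧ (¬B ∨ E)
= ¬B ∨ E

¬B ∨ E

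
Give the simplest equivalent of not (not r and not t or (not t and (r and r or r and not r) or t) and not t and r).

t

not (not r and not t or (not t and (r and r or r and not r) or t) and not t and r)
= not (not r and not t or (not t and r or t) and not t and r)   (distribution)
= not (not r and not t or not t and r)   (absorption)
= not not t   (distribution)
= t   (double negation)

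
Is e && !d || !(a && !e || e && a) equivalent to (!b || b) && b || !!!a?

E1: e && !d || !(a && !e || e && a)
    = e && !d || !a   [distribution]
E2: (!b || b) && b || !!!a
    = b || !!!a   [complement / identity]
    = b || !a   [double negation]
These differ: at a=1, b=0, d=0, e=1, E1 = 1 but E2 = 0.

No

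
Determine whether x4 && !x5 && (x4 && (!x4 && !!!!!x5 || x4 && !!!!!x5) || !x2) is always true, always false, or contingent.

x4 && !x5 && (x4 && (!x4 && !!!!!x5 || x4 && !!!!!x5) || !x2)
= x4 && !x5 && (x4 && !!!!!x5 || !x2)   — distribution
= x4 && !x5 && (x4 && !!!x5 || !x2)   — double negation
= x4 && !x5 && (x4 && !x5 || !x2)   — double negation
= x4 && !x5   — absorption
This depends on x4, x5, so it is not a constant.

contingent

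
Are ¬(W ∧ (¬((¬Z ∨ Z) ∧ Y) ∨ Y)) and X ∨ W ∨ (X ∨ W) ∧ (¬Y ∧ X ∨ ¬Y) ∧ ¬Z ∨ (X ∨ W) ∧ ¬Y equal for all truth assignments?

No

E1: ¬(W ∧ (¬((¬Z ∨ Z) ∧ Y) ∨ Y))
    = ¬(W ∧ (¬Y ∨ Y))   — complement / identity
    = ¬W   — complement / identity
E2: X ∨ W ∨ (X ∨ W) ∧ (¬Y ∧ X ∨ ¬Y) ∧ ¬Z ∨ (X ∨ W) ∧ ¬Y
    = X ∨ W ∨ (X ∨ W) ∧ ¬Y ∧ ¬Z ∨ (X ∨ W) ∧ ¬Y   — absorption
    = X ∨ W ∨ (X ∨ W) ∧ ¬Y   — absorption
    = X ∨ W   — absorption
These differ: at W=0, X=0, Y=1, Z=1, E1 = 1 but E2 = 0.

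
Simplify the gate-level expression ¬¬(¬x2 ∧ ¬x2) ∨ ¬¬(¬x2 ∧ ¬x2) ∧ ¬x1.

¬x2

¬¬(¬x2 ∧ ¬x2) ∨ ¬¬(¬x2 ∧ ¬x2) ∧ ¬x1
= ¬¬(¬x2 ∧ ¬x2)   [absorption]
= ¬x2 ∧ ¬x2   [double negation]
= ¬x2   [idempotence]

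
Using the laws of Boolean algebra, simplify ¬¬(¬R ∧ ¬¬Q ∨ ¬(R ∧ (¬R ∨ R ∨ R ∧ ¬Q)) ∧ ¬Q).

¬¬(¬R ∧ ¬¬Q ∨ ¬(R ∧ (¬R ∨ R ∨ R ∧ ¬Q)) ∧ ¬Q)
= ¬¬(¬R ∧ ¬¬Q ∨ ¬(R ∧ (¬R ∨ R)) ∧ ¬Q)
= ¬¬(¬R ∧ Q ∨ ¬(R ∧ (¬R ∨ R)) ∧ ¬Q)
= ¬R ∧ Q ∨ ¬(R ∧ (¬R ∨ R)) ∧ ¬Q
= ¬R ∧ Q ∨ ¬R ∧ ¬Q
= ¬R

¬R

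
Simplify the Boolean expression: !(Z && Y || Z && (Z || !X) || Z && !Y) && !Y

!Z && !Y

!(Z && Y || Z && (Z || !X) || Z && !Y) && !Y
= !(Z && Y || Z || Z && !Y) && !Y   [absorption]
= !(Z || Z && !Y) && !Y   [absorption]
= !Z && !Y   [absorption]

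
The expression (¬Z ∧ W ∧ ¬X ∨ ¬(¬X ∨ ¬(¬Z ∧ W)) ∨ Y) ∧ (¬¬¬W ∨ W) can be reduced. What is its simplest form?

¬Z ∧ W ∨ Y

(¬Z ∧ W ∧ ¬X ∨ ¬(¬X ∨ ¬(¬Z ∧ W)) ∨ Y) ∧ (¬¬¬W ∨ W)
= (¬Z ∧ W ∧ ¬X ∨ ¬(¬X ∨ ¬(¬Z ∧ W)) ∨ Y) ∧ (¬W ∨ W)   — double negation
= ¬Z ∧ W ∧ ¬X ∨ ¬(¬X ∨ ¬(¬Z ∧ W)) ∨ Y   — complement / identity
= ¬Z ∧ W ∧ ¬X ∨ X ∧ ¬Z ∧ W ∨ Y   — De Morgan
= ¬Z ∧ W ∨ Y   — distribution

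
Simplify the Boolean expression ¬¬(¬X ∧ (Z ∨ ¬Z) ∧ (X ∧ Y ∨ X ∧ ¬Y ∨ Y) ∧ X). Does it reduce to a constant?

False

¬¬(¬X ∧ (Z ∨ ¬Z) ∧ (X ∧ Y ∨ X ∧ ¬Y ∨ Y) ∧ X)
= ¬¬(¬X ∧ (Z ∨ ¬Z) ∧ (X ∨ Y) ∧ X)
= ¬¬(¬X ∧ (X ∨ Y) ∧ X)
= ¬X ∧ (X ∨ Y) ∧ X
= ¬X ∧ X
= False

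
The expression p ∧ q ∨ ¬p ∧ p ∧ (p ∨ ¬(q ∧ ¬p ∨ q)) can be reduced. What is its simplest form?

p ∧ q ∨ ¬p ∧ p ∧ (p ∨ ¬(q ∧ ¬p ∨ q))
= p ∧ q ∨ ¬p ∧ p ∧ (p ∨ ¬q)
= p ∧ q ∨ ¬p ∧ p
= p ∧ q

p ∧ q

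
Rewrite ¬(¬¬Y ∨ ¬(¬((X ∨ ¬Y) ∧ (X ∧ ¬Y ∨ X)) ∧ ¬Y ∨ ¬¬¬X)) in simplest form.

¬Y ∧ ¬X

¬(¬¬Y ∨ ¬(¬((X ∨ ¬Y) ∧ (X ∧ ¬Y ∨ X)) ∧ ¬Y ∨ ¬¬¬X))
= ¬(¬¬Y ∨ ¬(¬((X ∨ ¬Y) ∧ X) ∧ ¬Y ∨ ¬¬¬X))
= ¬Y ∧ (¬((X ∨ ¬Y) ∧ X) ∧ ¬Y ∨ ¬¬¬X)
= ¬Y ∧ (¬((X ∨ ¬Y) ∧ X) ∧ ¬Y ∨ ¬X)
= ¬Y ∧ (¬X ∧ ¬Y ∨ ¬X)
= ¬Y ∧ ¬X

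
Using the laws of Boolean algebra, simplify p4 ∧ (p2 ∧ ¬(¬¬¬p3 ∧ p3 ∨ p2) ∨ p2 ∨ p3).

p4 ∧ (p2 ∧ ¬(¬¬¬p3 ∧ p3 ∨ p2) ∨ p2 ∨ p3)
= p4 ∧ (p2 ∧ ¬(¬p3 ∧ p3 ∨ p2) ∨ p2 ∨ p3)   (double negation)
= p4 ∧ (p2 ∧ ¬p2 ∨ p2 ∨ p3)   (complement / identity)
= p4 ∧ (p2 ∨ p3)   (complement / identity)

p4 ∧ (p2 ∨ p3)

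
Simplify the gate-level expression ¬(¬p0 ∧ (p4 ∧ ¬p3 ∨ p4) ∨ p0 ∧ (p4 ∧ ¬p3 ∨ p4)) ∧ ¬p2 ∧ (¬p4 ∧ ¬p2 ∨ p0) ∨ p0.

¬p4 ∧ ¬p2 ∨ p0

¬(¬p0 ∧ (p4 ∧ ¬p3 ∨ p4) ∨ p0 ∧ (p4 ∧ ¬p3 ∨ p4)) ∧ ¬p2 ∧ (¬p4 ∧ ¬p2 ∨ p0) ∨ p0
= ¬(p4 ∧ ¬p3 ∨ p4) ∧ ¬p2 ∧ (¬p4 ∧ ¬p2 ∨ p0) ∨ p0
= ¬p4 ∧ ¬p2 ∧ (¬p4 ∧ ¬p2 ∨ p0) ∨ p0
= ¬p4 ∧ ¬p2 ∨ p0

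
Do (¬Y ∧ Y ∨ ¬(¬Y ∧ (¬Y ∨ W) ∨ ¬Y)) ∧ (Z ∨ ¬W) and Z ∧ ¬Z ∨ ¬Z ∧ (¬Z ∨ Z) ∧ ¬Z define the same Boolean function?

E1: (¬Y ∧ Y ∨ ¬(¬Y ∧ (¬Y ∨ W) ∨ ¬Y)) ∧ (Z ∨ ¬W)
    = (¬Y ∧ Y ∨ ¬(¬Y ∨ ¬Y)) ∧ (Z ∨ ¬W)   (absorption)
    = (¬Y ∧ Y ∨ Y ∧ Y) ∧ (Z ∨ ¬W)   (De Morgan)
    = Y ∧ (Z ∨ ¬W)   (distribution)
E2: Z ∧ ¬Z ∨ ¬Z ∧ (¬Z ∨ Z) ∧ ¬Z
    = Z ∧ ¬Z ∨ ¬Z ∧ ¬Z   (complement / identity)
    = ¬Z   (distribution)
These differ: at W=1, Y=1, Z=0, E1 = 0 but E2 = 1.

No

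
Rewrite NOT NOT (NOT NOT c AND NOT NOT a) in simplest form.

NOT NOT (NOT NOT c AND NOT NOT a)
= NOT (NOT c OR NOT a)   [De Morgan]
= c AND a   [De Morgan]

c AND a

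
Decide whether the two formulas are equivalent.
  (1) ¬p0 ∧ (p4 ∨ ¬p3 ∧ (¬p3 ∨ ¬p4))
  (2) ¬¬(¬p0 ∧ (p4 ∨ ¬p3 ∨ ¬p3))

E1: ¬p0 ∧ (p4 ∨ ¬p3 ∧ (¬p3 ∨ ¬p4))
    = ¬p0 ∧ (p4 ∨ ¬p3)   (absorption)
E2: ¬¬(¬p0 ∧ (p4 ∨ ¬p3 ∨ ¬p3))
    = ¬p0 ∧ (p4 ∨ ¬p3 ∨ ¬p3)   (double negation)
    = ¬p0 ∧ (p4 ∨ ¬p3)   (idempotence)
Both reduce to ¬p0 ∧ (p4 ∨ ¬p3), so they are equivalent.

Yes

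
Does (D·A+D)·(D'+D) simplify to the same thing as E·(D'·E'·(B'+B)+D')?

E1: (D·A+D)·(D'+D)
    = D·(D'+D)
    = D
E2: E·(D'·E'·(B'+B)+D')
    = E·(D'·E'+D')
    = E·D'
These differ: at A=1, B=0, D=1, E=0, E1 = 1 but E2 = 0.

No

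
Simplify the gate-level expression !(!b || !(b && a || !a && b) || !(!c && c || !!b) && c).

!(!b || !(b && a || !a && b) || !(!c && c || !!b) && c)
= !(!b || !b || !(!c && c || !!b) && c)
= !(!b || !b || !(!c && c || b) && c)
= !(!b || !b || !b && c)
= !(!b || !b)
= b && b
= b

b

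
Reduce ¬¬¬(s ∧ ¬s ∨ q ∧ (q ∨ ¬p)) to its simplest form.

¬¬¬(s ∧ ¬s ∨ q ∧ (q ∨ ¬p))
= ¬¬¬(q ∧ (q ∨ ¬p))   (complement / identity)
= ¬(q ∧ (q ∨ ¬p))   (double negation)
= ¬q   (absorption)

¬q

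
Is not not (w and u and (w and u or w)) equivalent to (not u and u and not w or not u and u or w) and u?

Yes

E1: not not (w and u and (w and u or w))
    = not not (w and u)   [absorption]
    = w and u   [double negation]
E2: (not u and u and not w or not u and u or w) and u
    = (not u and u or w) and u   [absorption]
    = w and u   [complement / identity]
Both reduce to w and u, so they are equivalent.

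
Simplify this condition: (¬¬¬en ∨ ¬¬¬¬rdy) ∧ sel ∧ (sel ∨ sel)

(¬¬¬en ∨ ¬¬¬¬rdy) ∧ sel ∧ (sel ∨ sel)
= (¬en ∨ ¬¬¬¬rdy) ∧ sel ∧ (sel ∨ sel)   — double negation
= (¬en ∨ ¬¬rdy) ∧ sel ∧ (sel ∨ sel)   — double negation
= (¬en ∨ ¬¬rdy) ∧ sel ∧ sel   — idempotence
= (¬en ∨ rdy) ∧ sel ∧ sel   — double negation
= (¬en ∨ rdy) ∧ sel   — idempotence

(¬en ∨ rdy) ∧ sel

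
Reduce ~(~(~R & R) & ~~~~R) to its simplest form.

~(~(~R & R) & ~~~~R)
= ~(~(~R & R) & ~~R)   (double negation)
= ~R & R | ~R   (De Morgan)
= ~R   (complement / identity)

~R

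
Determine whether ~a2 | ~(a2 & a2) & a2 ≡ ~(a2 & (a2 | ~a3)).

Yes

E1: ~a2 | ~(a2 & a2) & a2
    = ~a2 | ~a2 & a2
    = ~a2
E2: ~(a2 & (a2 | ~a3))
    = ~a2
Both reduce to ~a2, so they are equivalent.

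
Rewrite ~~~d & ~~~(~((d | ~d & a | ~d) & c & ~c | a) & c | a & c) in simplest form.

~~~d & ~~~(~((d | ~d & a | ~d) & c & ~c | a) & c | a & c)
= ~~~d & ~~~(~((d | ~d) & c & ~c | a) & c | a & c)
= ~~~d & ~~~(~(c & ~c | a) & c | a & c)
= ~~~d & ~~~(~a & c | a & c)
= ~~~d & ~~~c
= ~~~d & ~c
= ~d & ~c

~d & ~c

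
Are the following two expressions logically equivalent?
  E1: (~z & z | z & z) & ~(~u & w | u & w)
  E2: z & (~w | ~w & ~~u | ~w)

Yes

E1: (~z & z | z & z) & ~(~u & w | u & w)
    = z & ~(~u & w | u & w)
    = z & ~w
E2: z & (~w | ~w & ~~u | ~w)
    = z & (~w | ~w & u | ~w)
    = z & (~w | ~w)
    = z & ~w
Both reduce to z & ~w, so they are equivalent.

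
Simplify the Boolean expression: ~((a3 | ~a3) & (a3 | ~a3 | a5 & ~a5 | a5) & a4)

~((a3 | ~a3) & (a3 | ~a3 | a5 & ~a5 | a5) & a4)
= ~((a3 | ~a3) & (a3 | ~a3 | a5) & a4)
= ~((a3 | ~a3) & a4)
= ~a4

~a4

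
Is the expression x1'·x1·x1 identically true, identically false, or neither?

identically false

x1'·x1·x1
= x1'·x1
= 0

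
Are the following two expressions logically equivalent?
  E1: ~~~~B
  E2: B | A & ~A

E1: ~~~~B
    = ~~B   — double negation
    = B   — double negation
E2: B | A & ~A
    = B   — complement / identity
Both reduce to B, so they are equivalent.

Yes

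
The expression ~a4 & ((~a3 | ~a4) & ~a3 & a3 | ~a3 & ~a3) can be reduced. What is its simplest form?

~a4 & ((~a3 | ~a4) & ~a3 & a3 | ~a3 & ~a3)
= ~a4 & (~a3 & a3 | ~a3 & ~a3)
= ~a4 & ~a3

~a4 & ~a3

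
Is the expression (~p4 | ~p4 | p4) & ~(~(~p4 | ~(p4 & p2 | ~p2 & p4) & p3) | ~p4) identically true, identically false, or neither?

identically false

(~p4 | ~p4 | p4) & ~(~(~p4 | ~(p4 & p2 | ~p2 & p4) & p3) | ~p4)
= (~p4 | ~p4 | p4) & ~(~(~p4 | ~p4 & p3) | ~p4)   (distribution)
= (~p4 | p4) & ~(~(~p4 | ~p4 & p3) | ~p4)   (idempotence)
= (~p4 | p4) & ~(~~p4 | ~p4)   (absorption)
= ~(~~p4 | ~p4)   (complement / identity)
= ~p4 & p4   (De Morgan)
= 0   (complement)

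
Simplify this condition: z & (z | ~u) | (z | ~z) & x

z & (z | ~u) | (z | ~z) & x
= z | (z | ~z) & x
= z | x

z | x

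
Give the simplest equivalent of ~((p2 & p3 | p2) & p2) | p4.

~((p2 & p3 | p2) & p2) | p4
= ~(p2 & p2) | p4
= ~p2 | p4

~p2 | p4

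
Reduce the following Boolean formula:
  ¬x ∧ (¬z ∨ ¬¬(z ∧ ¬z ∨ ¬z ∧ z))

¬x ∧ ¬z

¬x ∧ (¬z ∨ ¬¬(z ∧ ¬z ∨ ¬z ∧ z))
= ¬x ∧ (¬z ∨ z ∧ ¬z ∨ ¬z ∧ z)
= ¬x ∧ (¬z ∨ ¬z ∧ z)
= ¬x ∧ ¬z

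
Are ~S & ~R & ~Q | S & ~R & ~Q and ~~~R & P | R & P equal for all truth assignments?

E1: ~S & ~R & ~Q | S & ~R & ~Q
    = ~R & ~Q
E2: ~~~R & P | R & P
    = ~R & P | R & P
    = P & (~R | R)
    = P
These differ: at P=1, Q=1, R=0, S=0, E1 = 0 but E2 = 1.

No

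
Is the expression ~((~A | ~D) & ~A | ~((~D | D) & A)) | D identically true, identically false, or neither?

neither

~((~A | ~D) & ~A | ~((~D | D) & A)) | D
= ~(~A | ~((~D | D) & A)) | D   [absorption]
= ~(~A | ~A) | D   [complement / identity]
= A & A | D   [De Morgan]
= A | D   [idempotence]
This depends on A, D, so it is not a constant.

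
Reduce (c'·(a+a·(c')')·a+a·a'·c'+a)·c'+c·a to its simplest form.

(c'·(a+a·(c')')·a+a·a'·c'+a)·c'+c·a
= (c'·(a+a·c)·a+a·a'·c'+a)·c'+c·a   [double negation]
= (a·(c'·(a+a·c)+a'·c')+a)·c'+c·a   [distribution]
= (a·(c'·a+a'·c')+a)·c'+c·a   [absorption]
= (a·c'+a)·c'+c·a   [distribution]
= a·c'+c·a   [absorption]
= a   [distribution]

a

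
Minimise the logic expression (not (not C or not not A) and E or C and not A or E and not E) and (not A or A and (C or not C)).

C and not A

(not (not C or not not A) and E or C and not A or E and not E) and (not A or A and (C or not C))
= (not (not C or not not A) and E or C and not A or E and not E) and (not A or A)   (complement / identity)
= (not (not C or not not A) and E or C and not A) and (not A or A)   (complement / identity)
= (C and not A and E or C and not A) and (not A or A)   (De Morgan)
= C and not A and (not A or A)   (absorption)
= C and not A   (complement / identity)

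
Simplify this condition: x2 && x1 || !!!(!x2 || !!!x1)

x2 && x1

x2 && x1 || !!!(!x2 || !!!x1)
= x2 && x1 || !!!(!x2 || !x1)
= x2 && x1 || !(!x2 || !x1)
= x2 && x1 || x2 && x1
= x2 && x1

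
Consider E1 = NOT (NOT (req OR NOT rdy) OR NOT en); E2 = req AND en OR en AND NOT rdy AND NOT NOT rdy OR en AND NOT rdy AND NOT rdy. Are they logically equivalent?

E1: NOT (NOT (req OR NOT rdy) OR NOT en)
    = (req OR NOT rdy) AND en
E2: req AND en OR en AND NOT rdy AND NOT NOT rdy OR en AND NOT rdy AND NOT rdy
    = req AND en OR en AND NOT rdy AND rdy OR en AND NOT rdy AND NOT rdy
    = req AND en OR en AND NOT rdy
    = (req OR NOT rdy) AND en
Both reduce to (req OR NOT rdy) AND en, so they are equivalent.

Yes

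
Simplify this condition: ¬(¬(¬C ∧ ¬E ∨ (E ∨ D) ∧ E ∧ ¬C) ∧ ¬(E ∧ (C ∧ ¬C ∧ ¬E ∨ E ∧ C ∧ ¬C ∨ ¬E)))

¬C

¬(¬(¬C ∧ ¬E ∨ (E ∨ D) ∧ E ∧ ¬C) ∧ ¬(E ∧ (C ∧ ¬C ∧ ¬E ∨ E ∧ C ∧ ¬C ∨ ¬E)))
= ¬C ∧ ¬E ∨ (E ∨ D) ∧ E ∧ ¬C ∨ E ∧ (C ∧ ¬C ∧ ¬E ∨ E ∧ C ∧ ¬C ∨ ¬E)   — De Morgan
= ¬C ∧ ¬E ∨ E ∧ ¬C ∨ E ∧ (C ∧ ¬C ∧ ¬E ∨ E ∧ C ∧ ¬C ∨ ¬E)   — absorption
= ¬C ∧ ¬E ∨ E ∧ ¬C ∨ E ∧ (C ∧ ¬C ∨ ¬E)   — distribution
= ¬C ∧ ¬E ∨ E ∧ ¬C ∨ E ∧ ¬E   — complement / identity
= ¬C ∨ E ∧ ¬E   — distribution
= ¬C   — complement / identity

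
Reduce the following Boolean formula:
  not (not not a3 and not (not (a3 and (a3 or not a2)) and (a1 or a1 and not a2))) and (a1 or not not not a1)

not a3

not (not not a3 and not (not (a3 and (a3 or not a2)) and (a1 or a1 and not a2))) and (a1 or not not not a1)
= (not a3 or not (a3 and (a3 or not a2)) and (a1 or a1 and not a2)) and (a1 or not not not a1)   [De Morgan]
= (not a3 or not a3 and (a1 or a1 and not a2)) and (a1 or not not not a1)   [absorption]
= (not a3 or not a3 and a1) and (a1 or not not not a1)   [absorption]
= (not a3 or not a3 and a1) and (a1 or not a1)   [double negation]
= not a3 or not a3 and a1   [complement / identity]
= not a3   [absorption]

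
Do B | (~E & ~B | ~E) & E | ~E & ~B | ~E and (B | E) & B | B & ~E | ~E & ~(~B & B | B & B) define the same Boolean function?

E1: B | (~E & ~B | ~E) & E | ~E & ~B | ~E
    = B | ~E & ~B | ~E   [absorption]
    = B | ~E   [absorption]
E2: (B | E) & B | B & ~E | ~E & ~(~B & B | B & B)
    = (B | E) & B | B & ~E | ~E & ~B   [distribution]
    = B | B & ~E | ~E & ~B   [absorption]
    = B | ~E   [distribution]
Both reduce to B | ~E, so they are equivalent.

Yes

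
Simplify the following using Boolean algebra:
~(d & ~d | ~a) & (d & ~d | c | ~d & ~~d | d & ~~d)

a & (c | d)

~(d & ~d | ~a) & (d & ~d | c | ~d & ~~d | d & ~~d)
= ~(d & ~d | ~a) & (c | ~d & ~~d | d & ~~d)
= ~(d & ~d | ~a) & (c | ~~d)
= ~~a & (c | ~~d)
= ~~a & (c | d)
= a & (c | d)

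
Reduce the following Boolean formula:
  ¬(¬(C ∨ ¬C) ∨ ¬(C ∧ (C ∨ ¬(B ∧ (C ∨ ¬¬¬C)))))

C

¬(¬(C ∨ ¬C) ∨ ¬(C ∧ (C ∨ ¬(B ∧ (C ∨ ¬¬¬C)))))
= ¬(¬(C ∨ ¬C) ∨ ¬(C ∧ (C ∨ ¬(B ∧ (C ∨ ¬C)))))   [double negation]
= ¬(¬(C ∨ ¬C) ∨ ¬(C ∧ (C ∨ ¬B)))   [complement / identity]
= ¬(¬(C ∨ ¬C) ∨ ¬C)   [absorption]
= (C ∨ ¬C) ∧ C   [De Morgan]
= C   [complement / identity]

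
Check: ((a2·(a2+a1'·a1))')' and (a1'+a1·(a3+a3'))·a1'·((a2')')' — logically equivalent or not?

E1: ((a2·(a2+a1'·a1))')'
    = ((a2·a2)')'   (complement / identity)
    = (a2')'   (idempotence)
    = a2   (double negation)
E2: (a1'+a1·(a3+a3'))·a1'·((a2')')'
    = (a1'+a1·(a3+a3'))·a1'·a2'   (double negation)
    = (a1'+a1)·a1'·a2'   (complement / identity)
    = a1'·a2'   (complement / identity)
These differ: at a1=0, a2=1, a3=0, E1 = 1 but E2 = 0.

No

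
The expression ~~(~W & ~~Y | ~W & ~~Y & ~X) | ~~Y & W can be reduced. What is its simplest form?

~~(~W & ~~Y | ~W & ~~Y & ~X) | ~~Y & W
= ~~(~W & ~~Y) | ~~Y & W
= ~W & ~~Y | ~~Y & W
= ~~Y
= Y

Y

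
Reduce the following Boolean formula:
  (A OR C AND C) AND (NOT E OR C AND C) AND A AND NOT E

(A OR C AND C) AND (NOT E OR C AND C) AND A AND NOT E
= (A AND NOT E OR C AND C) AND A AND NOT E   — distribution
= (A AND NOT E OR C) AND A AND NOT E   — idempotence
= A AND NOT E   — absorption

A AND NOT E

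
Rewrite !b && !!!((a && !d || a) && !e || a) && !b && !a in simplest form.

!b && !a

!b && !!!((a && !d || a) && !e || a) && !b && !a
= !b && !!!(a && !e || a) && !b && !a   (absorption)
= !b && !!!a && !b && !a   (absorption)
= !b && !a && !b && !a   (double negation)
= !b && !a   (idempotence)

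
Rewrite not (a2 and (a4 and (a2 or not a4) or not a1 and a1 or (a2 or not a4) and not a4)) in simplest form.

not a2

not (a2 and (a4 and (a2 or not a4) or not a1 and a1 or (a2 or not a4) and not a4))
= not (a2 and (a4 and (a2 or not a4) or (a2 or not a4) and not a4))   (complement / identity)
= not (a2 and (a2 or not a4))   (distribution)
= not a2   (absorption)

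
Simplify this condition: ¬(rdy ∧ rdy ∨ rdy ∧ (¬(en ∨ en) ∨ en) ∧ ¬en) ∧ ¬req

¬(rdy ∧ rdy ∨ rdy ∧ (¬(en ∨ en) ∨ en) ∧ ¬en) ∧ ¬req
= ¬(rdy ∧ rdy ∨ rdy ∧ (¬en ∨ en) ∧ ¬en) ∧ ¬req   (idempotence)
= ¬(rdy ∧ rdy ∨ rdy ∧ ¬en) ∧ ¬req   (complement / identity)
= ¬((rdy ∨ ¬en) ∧ rdy) ∧ ¬req   (distribution)
= ¬rdy ∧ ¬req   (absorption)

¬rdy ∧ ¬req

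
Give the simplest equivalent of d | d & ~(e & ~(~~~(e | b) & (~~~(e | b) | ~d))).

d | d & ~(e & ~(~~~(e | b) & (~~~(e | b) | ~d)))
= d | d & ~(e & ~~~~(e | b))   — absorption
= d | d & ~(e & ~~(e | b))   — double negation
= d | d & ~(e & (e | b))   — double negation
= d | d & ~e   — absorption
= d   — absorption

d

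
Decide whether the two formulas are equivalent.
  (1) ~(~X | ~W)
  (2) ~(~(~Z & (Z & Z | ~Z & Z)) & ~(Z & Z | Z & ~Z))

E1: ~(~X | ~W)
    = X & W   [De Morgan]
E2: ~(~(~Z & (Z & Z | ~Z & Z)) & ~(Z & Z | Z & ~Z))
    = ~(~(~Z & Z) & ~(Z & Z | Z & ~Z))   [distribution]
    = ~Z & Z | Z & Z | Z & ~Z   [De Morgan]
    = ~Z & Z | Z   [distribution]
    = Z   [complement / identity]
These differ: at W=0, X=0, Z=1, E1 = 0 but E2 = 1.

No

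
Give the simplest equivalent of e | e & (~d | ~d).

e

e | e & (~d | ~d)
= e | e & ~d   — idempotence
= e   — absorption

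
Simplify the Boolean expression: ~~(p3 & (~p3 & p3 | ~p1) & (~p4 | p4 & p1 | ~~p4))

~~(p3 & (~p3 & p3 | ~p1) & (~p4 | p4 & p1 | ~~p4))
= ~~(p3 & (~p3 & p3 | ~p1) & (~p4 | p4 & p1 | p4))   — double negation
= ~~(p3 & (~p3 & p3 | ~p1) & (~p4 | p4))   — absorption
= ~~(p3 & (~p3 & p3 | ~p1))   — complement / identity
= ~~(p3 & ~p1)   — complement / identity
= p3 & ~p1   — double negation

p3 & ~p1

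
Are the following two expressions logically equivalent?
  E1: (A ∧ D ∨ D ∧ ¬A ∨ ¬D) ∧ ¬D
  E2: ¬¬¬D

E1: (A ∧ D ∨ D ∧ ¬A ∨ ¬D) ∧ ¬D
    = (D ∨ ¬D) ∧ ¬D   — distribution
    = ¬D   — complement / identity
E2: ¬¬¬D
    = ¬D   — double negation
Both reduce to ¬D, so they are equivalent.

Yes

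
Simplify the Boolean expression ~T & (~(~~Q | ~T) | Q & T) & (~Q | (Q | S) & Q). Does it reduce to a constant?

0

~T & (~(~~Q | ~T) | Q & T) & (~Q | (Q | S) & Q)
= ~T & (~Q & T | Q & T) & (~Q | (Q | S) & Q)   — De Morgan
= ~T & (~Q & T | Q & T) & (~Q | Q)   — absorption
= ~T & (~Q & T | Q & T)   — complement / identity
= ~T & T   — distribution
= 0   — complement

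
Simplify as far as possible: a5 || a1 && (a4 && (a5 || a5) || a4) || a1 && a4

a5 || a1 && (a4 && (a5 || a5) || a4) || a1 && a4
= a5 || a1 && (a4 && a5 || a4) || a1 && a4   (idempotence)
= a5 || a1 && a4 || a1 && a4   (absorption)
= a5 || a1 && a4   (idempotence)

a5 || a1 && a4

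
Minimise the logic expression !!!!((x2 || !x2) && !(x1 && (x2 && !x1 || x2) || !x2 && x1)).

!x1

!!!!((x2 || !x2) && !(x1 && (x2 && !x1 || x2) || !x2 && x1))
= !!!!((x2 || !x2) && !(x1 && x2 || !x2 && x1))
= !!!!((x2 || !x2) && !x1)
= !!!!!x1
= !!!x1
= !x1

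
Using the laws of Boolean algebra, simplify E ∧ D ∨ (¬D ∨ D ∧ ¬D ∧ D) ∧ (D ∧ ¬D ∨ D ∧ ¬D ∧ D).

E ∧ D

E ∧ D ∨ (¬D ∨ D ∧ ¬D ∧ D) ∧ (D ∧ ¬D ∨ D ∧ ¬D ∧ D)
= E ∧ D ∨ D ∧ ¬D ∧ D ∨ ¬D ∧ D ∧ ¬D
= E ∧ D ∨ D ∧ ¬D
= E ∧ D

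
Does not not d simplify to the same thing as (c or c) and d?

No

E1: not not d
    = d   (double negation)
E2: (c or c) and d
    = c and d   (idempotence)
These differ: at c=0, d=1, E1 = 1 but E2 = 0.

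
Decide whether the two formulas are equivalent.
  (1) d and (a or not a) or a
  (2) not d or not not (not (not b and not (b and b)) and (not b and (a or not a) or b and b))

E1: d and (a or not a) or a
    = d or a   [complement / identity]
E2: not d or not not (not (not b and not (b and b)) and (not b and (a or not a) or b and b))
    = not d or not not ((b or b and b) and (not b and (a or not a) or b and b))   [De Morgan]
    = not d or (b or b and b) and (not b and (a or not a) or b and b)   [double negation]
    = not d or (b or b and b) and (not b or b and b)   [complement / identity]
    = not d or b and b or b and not b   [distribution]
    = not d or b   [distribution]
These differ: at a=0, b=0, d=0, E1 = 0 but E2 = 1.

No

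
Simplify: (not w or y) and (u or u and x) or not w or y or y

(not w or y) and (u or u and x) or not w or y or y
= (not w or y) and u or not w or y or y   [absorption]
= (not w or y) and u or not w or y   [idempotence]
= not w or y   [absorption]

not w or y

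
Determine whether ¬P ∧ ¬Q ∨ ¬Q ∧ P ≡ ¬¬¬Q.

Yes

E1: ¬P ∧ ¬Q ∨ ¬Q ∧ P
    = ¬Q
E2: ¬¬¬Q
    = ¬Q
Both reduce to ¬Q, so they are equivalent.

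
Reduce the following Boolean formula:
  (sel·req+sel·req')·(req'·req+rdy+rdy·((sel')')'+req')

sel·(rdy+req')

(sel·req+sel·req')·(req'·req+rdy+rdy·((sel')')'+req')
= sel·(req'·req+rdy+rdy·((sel')')'+req')
= sel·(req'·req+rdy+rdy·sel'+req')
= sel·(req'·req+rdy+req')
= sel·(rdy+req')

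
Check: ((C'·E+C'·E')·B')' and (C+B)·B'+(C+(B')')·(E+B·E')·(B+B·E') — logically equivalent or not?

Yes

E1: ((C'·E+C'·E')·B')'
    = (C'·B')'
    = C+B
E2: (C+B)·B'+(C+(B')')·(E+B·E')·(B+B·E')
    = (C+B)·B'+(C+(B')')·(E·B+B·E')
    = (C+B)·B'+(C+B)·(E·B+B·E')
    = (C+B)·B'+(C+B)·B
    = C+B
Both reduce to C+B, so they are equivalent.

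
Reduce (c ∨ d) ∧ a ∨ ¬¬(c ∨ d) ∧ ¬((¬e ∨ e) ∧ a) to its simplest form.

(c ∨ d) ∧ a ∨ ¬¬(c ∨ d) ∧ ¬((¬e ∨ e) ∧ a)
= (c ∨ d) ∧ a ∨ ¬¬(c ∨ d) ∧ ¬a
= (c ∨ d) ∧ a ∨ (c ∨ d) ∧ ¬a
= c ∨ d

c ∨ d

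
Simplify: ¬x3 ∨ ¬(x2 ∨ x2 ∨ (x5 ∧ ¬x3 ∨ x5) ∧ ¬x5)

¬x3 ∨ ¬(x2 ∨ x2 ∨ (x5 ∧ ¬x3 ∨ x5) ∧ ¬x5)
= ¬x3 ∨ ¬(x2 ∨ (x5 ∧ ¬x3 ∨ x5) ∧ ¬x5)   — idempotence
= ¬x3 ∨ ¬(x2 ∨ x5 ∧ ¬x5)   — absorption
= ¬x3 ∨ ¬x2   — complement / identity

¬x3 ∨ ¬x2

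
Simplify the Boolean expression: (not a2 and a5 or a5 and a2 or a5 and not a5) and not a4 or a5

a5

(not a2 and a5 or a5 and a2 or a5 and not a5) and not a4 or a5
= (not a2 and a5 or a5 and a2) and not a4 or a5   [complement / identity]
= a5 and (not a2 or a2) and not a4 or a5   [distribution]
= a5 and not a4 or a5   [complement / identity]
= a5   [absorption]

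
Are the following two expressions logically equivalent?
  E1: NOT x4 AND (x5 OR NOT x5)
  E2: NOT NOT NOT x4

Yes

E1: NOT x4 AND (x5 OR NOT x5)
    = NOT x4
E2: NOT NOT NOT x4
    = NOT x4
Both reduce to NOT x4, so they are equivalent.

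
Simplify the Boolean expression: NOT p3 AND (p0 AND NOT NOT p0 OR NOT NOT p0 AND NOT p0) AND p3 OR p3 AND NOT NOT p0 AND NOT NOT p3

NOT p3 AND (p0 AND NOT NOT p0 OR NOT NOT p0 AND NOT p0) AND p3 OR p3 AND NOT NOT p0 AND NOT NOT p3
= NOT p3 AND NOT NOT p0 AND p3 OR p3 AND NOT NOT p0 AND NOT NOT p3   [distribution]
= NOT p3 AND NOT NOT p0 AND p3 OR p3 AND NOT NOT p0 AND p3   [double negation]
= NOT NOT p0 AND p3   [distribution]
= p0 AND p3   [double negation]

p0 AND p3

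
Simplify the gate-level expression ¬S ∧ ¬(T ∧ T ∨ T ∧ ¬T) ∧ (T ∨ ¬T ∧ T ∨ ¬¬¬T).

¬S ∧ ¬(T ∧ T ∨ T ∧ ¬T) ∧ (T ∨ ¬T ∧ T ∨ ¬¬¬T)
= ¬S ∧ ¬T ∧ (T ∨ ¬T ∧ T ∨ ¬¬¬T)
= ¬S ∧ ¬T ∧ (T ∨ ¬¬¬T)
= ¬S ∧ ¬T ∧ (T ∨ ¬T)
= ¬S ∧ ¬T

¬S ∧ ¬T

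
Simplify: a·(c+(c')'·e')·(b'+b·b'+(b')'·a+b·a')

a·c

a·(c+(c')'·e')·(b'+b·b'+(b')'·a+b·a')
= a·(c+(c')'·e')·(b'+(b')'·a+b·a')   — complement / identity
= a·(c+(c')'·e')·(b'+b·a+b·a')   — double negation
= a·(c+c·e')·(b'+b·a+b·a')   — double negation
= a·c·(b'+b·a+b·a')   — absorption
= a·c·(b'+b)   — distribution
= a·c   — complement / identity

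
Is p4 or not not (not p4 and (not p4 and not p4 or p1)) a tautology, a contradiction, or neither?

tautology

p4 or not not (not p4 and (not p4 and not p4 or p1))
= p4 or not not (not p4 and (not p4 or p1))   [idempotence]
= p4 or not not not p4   [absorption]
= p4 or not p4   [double negation]
= True   [complement]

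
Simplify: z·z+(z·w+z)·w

z

z·z+(z·w+z)·w
= z·z+z·w
= z+z·w
= z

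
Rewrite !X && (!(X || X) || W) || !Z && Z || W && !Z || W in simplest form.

!X && (!(X || X) || W) || !Z && Z || W && !Z || W
= !X && (!(X || X) || W) || W && !Z || W   — complement / identity
= !X && (!X || W) || W && !Z || W   — idempotence
= !X || W && !Z || W   — absorption
= !X || W   — absorption

!X || W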